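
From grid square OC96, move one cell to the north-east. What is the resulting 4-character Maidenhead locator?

PC07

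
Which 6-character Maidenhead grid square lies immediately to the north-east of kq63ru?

Longitude subsquare r = 17; +1 → 18 = s.
Latitude subsquare u = 20; +1 → 21 = v.

KQ63sv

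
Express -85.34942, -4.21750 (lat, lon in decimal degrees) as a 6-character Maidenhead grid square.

IA74vp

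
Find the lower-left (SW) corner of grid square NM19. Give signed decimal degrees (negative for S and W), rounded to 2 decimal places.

39.00, 82.00

Field N=13, M=12: +13·20° lon, +12·10° lat → SW at lon 80°, lat 30°.
Square 1, 9: +1·2° lon, +9·1° lat → SW at lon 82°, lat 39°.
latitude 39.00, longitude 82.00.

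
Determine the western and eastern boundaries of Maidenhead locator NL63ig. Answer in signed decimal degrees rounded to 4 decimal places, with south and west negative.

Field N=13, L=11: +13·20° lon, +11·10° lat → SW at lon 80°, lat 20°.
Square 6, 3: +6·2° lon, +3·1° lat → SW at lon 92°, lat 23°.
Subsquare i=8, g=6: +8·0.0833333° lon, +6·0.0416667° lat → SW at lon 92.6667°, lat 23.25°.
Cell spans 0.0833333° lon × 0.0416667° lat.
west 92.6667, east 92.7500.

92.6667, 92.7500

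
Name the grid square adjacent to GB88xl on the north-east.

GB98am

Longitude subsquare x = 23; +1 → 24, wraps to 0 = a, carry into square.
Longitude square 8; +1 → 9.
Latitude subsquare l = 11; +1 → 12 = m.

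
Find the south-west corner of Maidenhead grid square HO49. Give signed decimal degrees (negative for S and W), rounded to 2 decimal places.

Field H=7, O=14: +7·20° lon, +14·10° lat → SW at lon -40°, lat 50°.
Square 4, 9: +4·2° lon, +9·1° lat → SW at lon -32°, lat 59°.
latitude 59.00, longitude -32.00.

59.00, -32.00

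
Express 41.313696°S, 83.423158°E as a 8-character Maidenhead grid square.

NE18rq04

Add 180° to longitude and 90° to latitude: 263.42316, 48.68630.
Field (20°×10°, letters A–R): 263.42316/20 → 13 → N, 48.68630/10 → 4 → E; chars NE.
Square (2°×1°, digits 0–9): 3.42316/2 → 1, 8.68630/1 → 8; chars 18.
Subsquare (5′×2.5′, letters a–x): 1.42316/0.0833333 → 17 → r, 0.68630/0.0416667 → 16 → q; chars rq.
Extended square (30″×15″, digits 0–9): 0.00649/0.00833333 → 0, 0.01964/0.00416667 → 4; chars 04.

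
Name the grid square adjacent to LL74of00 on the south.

Latitude extended square 0; −1 → -1, wraps to 9, carry into subsquare.
Latitude subsquare f = 5; −1 → 4 = e.
The longitude characters are unchanged.

LL74oe09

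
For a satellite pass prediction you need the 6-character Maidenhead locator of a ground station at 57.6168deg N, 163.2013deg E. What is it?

RO17oo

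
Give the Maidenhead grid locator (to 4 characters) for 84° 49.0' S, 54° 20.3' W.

GA25

Shift to the Maidenhead origin (180°W, 90°S): lon 125.66, lat 5.18.
Field: lon ⌊125.66/20⌋ = 6 → G; lat ⌊5.18/10⌋ = 0 → A.
Square: lon ⌊5.66/2⌋ = 2; lat ⌊5.18/1⌋ = 5.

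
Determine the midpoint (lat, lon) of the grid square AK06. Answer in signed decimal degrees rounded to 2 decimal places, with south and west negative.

Field A=0, K=10: +0·20° lon, +10·10° lat → SW at lon -180°, lat 10°.
Square 0, 6: +0·2° lon, +6·1° lat → SW at lon -180°, lat 16°.
Cell spans 2° lon × 1° lat. Centre is SW corner plus half of each.
latitude 16.50, longitude -179.00.

16.50, -179.00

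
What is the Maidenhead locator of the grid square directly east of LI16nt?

LI16ot

Longitude subsquare n = 13; +1 → 14 = o.
The latitude characters are unchanged.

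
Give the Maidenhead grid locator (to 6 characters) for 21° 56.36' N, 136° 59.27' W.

Offset from 180°W / 90°S: lon 43.0122°, lat 111.9393°.
Field (20°×10°, letters A–R): lon ⌊43.0122/20⌋ = 2 → C; lat ⌊111.9393/10⌋ = 11 → L.
Square (2°×1°, digits 0–9): lon ⌊3.0122/2⌋ = 1; lat ⌊1.9393/1⌋ = 1.
Subsquare (5′×2.5′, letters a–x): lon ⌊1.0122/0.0833333⌋ = 12 → m; lat ⌊0.9393/0.0416667⌋ = 22 → w.

CL11mw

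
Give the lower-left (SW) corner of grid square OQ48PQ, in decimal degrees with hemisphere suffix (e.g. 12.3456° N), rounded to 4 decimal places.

78.6667° N, 109.2500° E

Field O=14, Q=16: +14·20° lon, +16·10° lat → SW at lon 100°, lat 70°.
Square 4, 8: +4·2° lon, +8·1° lat → SW at lon 108°, lat 78°.
Subsquare p=15, q=16: +15·0.0833333° lon, +16·0.0416667° lat → SW at lon 109.25°, lat 78.6667°.
latitude 78.6667° N, longitude 109.2500° E.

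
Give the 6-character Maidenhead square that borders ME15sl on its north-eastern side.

Longitude subsquare s = 18; +1 → 19 = t.
Latitude subsquare l = 11; +1 → 12 = m.

ME15tm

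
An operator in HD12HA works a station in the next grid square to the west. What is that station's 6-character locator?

HD12ga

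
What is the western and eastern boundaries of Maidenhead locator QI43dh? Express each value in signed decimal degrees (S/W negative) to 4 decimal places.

Field Q=16, I=8: +16·20° lon, +8·10° lat → SW at lon 140°, lat -10°.
Square 4, 3: +4·2° lon, +3·1° lat → SW at lon 148°, lat -7°.
Subsquare d=3, h=7: +3·0.0833333° lon, +7·0.0416667° lat → SW at lon 148.25°, lat -6.70833°.
Cell spans 0.0833333° lon × 0.0416667° lat.
west 148.2500, east 148.3333.

148.2500, 148.3333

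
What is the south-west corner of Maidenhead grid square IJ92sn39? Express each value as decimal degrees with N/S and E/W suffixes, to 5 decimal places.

Field I=8, J=9: +8·20° lon, +9·10° lat → SW at lon -20°, lat 0°.
Square 9, 2: +9·2° lon, +2·1° lat → SW at lon -2°, lat 2°.
Subsquare s=18, n=13: +18·0.0833333° lon, +13·0.0416667° lat → SW at lon -0.5°, lat 2.54167°.
Extended square 3, 9: +3·0.00833333° lon, +9·0.00416667° lat → SW at lon -0.475°, lat 2.57917°.
latitude 2.57917° N, longitude 0.47500° W.

2.57917° N, 0.47500° W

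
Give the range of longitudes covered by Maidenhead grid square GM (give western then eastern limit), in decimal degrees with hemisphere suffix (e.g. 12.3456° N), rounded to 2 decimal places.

Field G=6, M=12: +6·20° lon, +12·10° lat → SW at lon -60°, lat 30°.
Cell spans 20° lon × 10° lat.
west 60.00° W, east 40.00° W.

60.00° W, 40.00° W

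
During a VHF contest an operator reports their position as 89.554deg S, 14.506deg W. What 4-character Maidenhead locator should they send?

IA20

Offset from 180°W / 90°S: lon 165.49°, lat 0.45°.
Field: lon ⌊165.49/20⌋ = 8 → I; lat ⌊0.45/10⌋ = 0 → A.
Square: lon ⌊5.49/2⌋ = 2; lat ⌊0.45/1⌋ = 0.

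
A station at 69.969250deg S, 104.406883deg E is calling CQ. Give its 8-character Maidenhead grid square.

Shift to the Maidenhead origin (180°W, 90°S): lon 284.40688, lat 20.03075.
Field (20°×10°, letters A–R): lon ⌊284.40688/20⌋ = 14 → O; lat ⌊20.03075/10⌋ = 2 → C.
Square (2°×1°, digits 0–9): lon ⌊4.40688/2⌋ = 2; lat ⌊0.03075/1⌋ = 0.
Subsquare (5′×2.5′, letters a–x): lon ⌊0.40688/0.0833333⌋ = 4 → e; lat ⌊0.03075/0.0416667⌋ = 0 → a.
Extended square (30″×15″, digits 0–9): lon ⌊0.07355/0.00833333⌋ = 8; lat ⌊0.03075/0.00416667⌋ = 7.

OC20ea87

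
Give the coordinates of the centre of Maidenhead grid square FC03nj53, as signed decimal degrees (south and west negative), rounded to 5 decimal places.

Field F=5, C=2: +5·20° lon, +2·10° lat → SW at lon -80°, lat -70°.
Square 0, 3: +0·2° lon, +3·1° lat → SW at lon -80°, lat -67°.
Subsquare n=13, j=9: +13·0.0833333° lon, +9·0.0416667° lat → SW at lon -78.9167°, lat -66.625°.
Extended square 5, 3: +5·0.00833333° lon, +3·0.00416667° lat → SW at lon -78.875°, lat -66.6125°.
Cell spans 0.00833333° lon × 0.00416667° lat. Centre is SW corner plus half of each.
latitude -66.61042, longitude -78.87083.

-66.61042, -78.87083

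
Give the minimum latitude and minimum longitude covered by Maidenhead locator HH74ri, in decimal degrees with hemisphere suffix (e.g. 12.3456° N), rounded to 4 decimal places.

Field H=7, H=7: +7·20° lon, +7·10° lat → SW at lon -40°, lat -20°.
Square 7, 4: +7·2° lon, +4·1° lat → SW at lon -26°, lat -16°.
Subsquare r=17, i=8: +17·0.0833333° lon, +8·0.0416667° lat → SW at lon -24.5833°, lat -15.6667°.
latitude 15.6667° S, longitude 24.5833° W.

15.6667° S, 24.5833° W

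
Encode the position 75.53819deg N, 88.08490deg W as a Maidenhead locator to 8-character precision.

EQ55wm99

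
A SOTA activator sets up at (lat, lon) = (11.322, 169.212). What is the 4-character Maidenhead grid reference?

RK41

Offset from 180°W / 90°S: lon 349.21°, lat 101.32°.
Field: 349.21/20 → 17 → R, 101.32/10 → 10 → K; chars RK.
Square: 9.21/2 → 4, 1.32/1 → 1; chars 41.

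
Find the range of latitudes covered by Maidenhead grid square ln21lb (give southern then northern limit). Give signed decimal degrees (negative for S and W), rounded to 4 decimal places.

41.0417, 41.0833

Field L=11, N=13: +11·20° lon, +13·10° lat → SW at lon 40°, lat 40°.
Square 2, 1: +2·2° lon, +1·1° lat → SW at lon 44°, lat 41°.
Subsquare l=11, b=1: +11·0.0833333° lon, +1·0.0416667° lat → SW at lon 44.9167°, lat 41.0417°.
Cell spans 0.0833333° lon × 0.0416667° lat.
south 41.0417, north 41.0833.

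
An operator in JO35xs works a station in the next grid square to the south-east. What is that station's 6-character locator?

JO45ar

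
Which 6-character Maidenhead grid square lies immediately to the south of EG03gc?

Latitude subsquare c = 2; −1 → 1 = b.
The longitude characters are unchanged.

EG03gb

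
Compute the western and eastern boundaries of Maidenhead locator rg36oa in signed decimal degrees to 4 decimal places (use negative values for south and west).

167.1667, 167.2500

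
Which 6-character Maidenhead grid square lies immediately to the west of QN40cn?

QN40bn

Longitude subsquare c = 2; −1 → 1 = b.
The latitude characters are unchanged.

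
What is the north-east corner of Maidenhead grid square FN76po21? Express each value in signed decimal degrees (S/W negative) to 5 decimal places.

Field F=5, N=13: +5·20° lon, +13·10° lat → SW at lon -80°, lat 40°.
Square 7, 6: +7·2° lon, +6·1° lat → SW at lon -66°, lat 46°.
Subsquare p=15, o=14: +15·0.0833333° lon, +14·0.0416667° lat → SW at lon -64.75°, lat 46.5833°.
Extended square 2, 1: +2·0.00833333° lon, +1·0.00416667° lat → SW at lon -64.7333°, lat 46.5875°.
Cell spans 0.00833333° lon × 0.00416667° lat. NE corner is SW corner plus one full cell.
latitude 46.59167, longitude -64.72500.

46.59167, -64.72500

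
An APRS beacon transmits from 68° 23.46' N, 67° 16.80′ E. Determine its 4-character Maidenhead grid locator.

Add 180° to longitude and 90° to latitude: 247.28, 158.39.
Field: 247.28/20 → 12 → M, 158.39/10 → 15 → P; chars MP.
Square: 7.28/2 → 3, 8.39/1 → 8; chars 38.

MP38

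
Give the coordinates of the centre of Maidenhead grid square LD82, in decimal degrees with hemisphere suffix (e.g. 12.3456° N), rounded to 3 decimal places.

Field L=11, D=3: +11·20° lon, +3·10° lat → SW at lon 40°, lat -60°.
Square 8, 2: +8·2° lon, +2·1° lat → SW at lon 56°, lat -58°.
Cell spans 2° lon × 1° lat. Centre is SW corner plus half of each.
latitude 57.500° S, longitude 57.000° E.

57.500° S, 57.000° E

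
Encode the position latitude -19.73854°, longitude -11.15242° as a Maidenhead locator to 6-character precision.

Shift to the Maidenhead origin (180°W, 90°S): lon 168.8476, lat 70.2615.
Field (20°×10°, letters A–R): 168.8476/20 → 8 → I, 70.2615/10 → 7 → H; chars IH.
Square (2°×1°, digits 0–9): 8.8476/2 → 4, 0.2615/1 → 0; chars 40.
Subsquare (5′×2.5′, letters a–x): 0.8476/0.0833333 → 10 → k, 0.2615/0.0416667 → 6 → g; chars kg.

IH40kg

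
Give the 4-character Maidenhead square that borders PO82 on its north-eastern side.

PO93

Longitude square 8; +1 → 9.
Latitude square 2; +1 → 3.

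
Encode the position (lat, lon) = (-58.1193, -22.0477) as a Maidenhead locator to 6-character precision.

HD81xv

Add 180° to longitude and 90° to latitude: 157.9523, 31.8807.
Field (20°×10°, letters A–R): 157.9523/20 → 7 → H, 31.8807/10 → 3 → D; chars HD.
Square (2°×1°, digits 0–9): 17.9523/2 → 8, 1.8807/1 → 1; chars 81.
Subsquare (5′×2.5′, letters a–x): 1.9523/0.0833333 → 23 → x, 0.8807/0.0416667 → 21 → v; chars xv.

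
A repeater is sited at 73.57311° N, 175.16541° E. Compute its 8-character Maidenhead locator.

Offset from 180°W / 90°S: lon 355.16541°, lat 163.57311°.
Field: lon ⌊355.16541/20⌋ = 17 → R; lat ⌊163.57311/10⌋ = 16 → Q.
Square: lon ⌊15.16541/2⌋ = 7; lat ⌊3.57311/1⌋ = 3.
Subsquare: lon ⌊1.16541/0.0833333⌋ = 13 → n; lat ⌊0.57311/0.0416667⌋ = 13 → n.
Extended square: lon ⌊0.08208/0.00833333⌋ = 9; lat ⌊0.03144/0.00416667⌋ = 7.

RQ73nn97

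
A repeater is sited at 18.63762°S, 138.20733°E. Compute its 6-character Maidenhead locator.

PH91ci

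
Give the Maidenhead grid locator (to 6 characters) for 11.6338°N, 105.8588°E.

Shift to the Maidenhead origin (180°W, 90°S): lon 285.8588, lat 101.6338.
Field: lon ⌊285.8588/20⌋ = 14 → O; lat ⌊101.6338/10⌋ = 10 → K.
Square: lon ⌊5.8588/2⌋ = 2; lat ⌊1.6338/1⌋ = 1.
Subsquare: lon ⌊1.8588/0.0833333⌋ = 22 → w; lat ⌊0.6338/0.0416667⌋ = 15 → p.

OK21wp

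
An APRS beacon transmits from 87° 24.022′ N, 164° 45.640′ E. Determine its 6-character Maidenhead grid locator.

RR27jj

Add 180° to longitude and 90° to latitude: 344.7607, 177.4004.
Field: lon ⌊344.7607/20⌋ = 17 → R; lat ⌊177.4004/10⌋ = 17 → R.
Square: lon ⌊4.7607/2⌋ = 2; lat ⌊7.4004/1⌋ = 7.
Subsquare: lon ⌊0.7607/0.0833333⌋ = 9 → j; lat ⌊0.4004/0.0416667⌋ = 9 → j.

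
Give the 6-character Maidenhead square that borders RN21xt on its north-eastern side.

RN31au

Longitude subsquare x = 23; +1 → 24, wraps to 0 = a, carry into square.
Longitude square 2; +1 → 3.
Latitude subsquare t = 19; +1 → 20 = u.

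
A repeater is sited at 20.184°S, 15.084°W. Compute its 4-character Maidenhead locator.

IG29

Offset from 180°W / 90°S: lon 164.92°, lat 69.82°.
Field (20°×10°, letters A–R): lon ⌊164.92/20⌋ = 8 → I; lat ⌊69.82/10⌋ = 6 → G.
Square (2°×1°, digits 0–9): lon ⌊4.92/2⌋ = 2; lat ⌊9.82/1⌋ = 9.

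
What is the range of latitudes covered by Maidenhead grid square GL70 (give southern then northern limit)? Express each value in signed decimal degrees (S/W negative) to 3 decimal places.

20.000, 21.000

Field G=6, L=11: +6·20° lon, +11·10° lat → SW at lon -60°, lat 20°.
Square 7, 0: +7·2° lon, +0·1° lat → SW at lon -46°, lat 20°.
Cell spans 2° lon × 1° lat.
south 20.000, north 21.000.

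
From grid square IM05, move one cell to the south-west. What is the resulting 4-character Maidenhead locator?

Longitude square 0; −1 → -1, wraps to 9, carry into field.
Longitude field I = 8; −1 → 7 = H.
Latitude square 5; −1 → 4.

HM94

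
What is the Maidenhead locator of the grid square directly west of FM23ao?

Longitude subsquare a = 0; −1 → -1, wraps to 23 = x, carry into square.
Longitude square 2; −1 → 1.
The latitude characters are unchanged.

FM13xo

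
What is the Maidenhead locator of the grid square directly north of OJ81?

Latitude square 1; +1 → 2.
The longitude characters are unchanged.

OJ82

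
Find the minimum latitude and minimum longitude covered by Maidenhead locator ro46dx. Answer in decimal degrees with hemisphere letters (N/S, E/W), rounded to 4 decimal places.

56.9583° N, 168.2500° E

Field R=17, O=14: +17·20° lon, +14·10° lat → SW at lon 160°, lat 50°.
Square 4, 6: +4·2° lon, +6·1° lat → SW at lon 168°, lat 56°.
Subsquare d=3, x=23: +3·0.0833333° lon, +23·0.0416667° lat → SW at lon 168.25°, lat 56.9583°.
latitude 56.9583° N, longitude 168.2500° E.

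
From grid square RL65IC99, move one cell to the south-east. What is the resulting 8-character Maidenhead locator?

Longitude extended square 9; +1 → 10, wraps to 0, carry into subsquare.
Longitude subsquare i = 8; +1 → 9 = j.
Latitude extended square 9; −1 → 8.

RL65jc08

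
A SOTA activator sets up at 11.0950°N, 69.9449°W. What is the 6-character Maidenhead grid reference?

FK51ac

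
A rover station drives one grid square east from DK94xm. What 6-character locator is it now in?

Longitude subsquare x = 23; +1 → 24, wraps to 0 = a, carry into square.
Longitude square 9; +1 → 10, wraps to 0, carry into field.
Longitude field D = 3; +1 → 4 = E.
The latitude characters are unchanged.

EK04am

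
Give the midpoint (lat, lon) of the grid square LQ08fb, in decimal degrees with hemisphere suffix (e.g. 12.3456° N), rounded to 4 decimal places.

78.0625° N, 40.4583° E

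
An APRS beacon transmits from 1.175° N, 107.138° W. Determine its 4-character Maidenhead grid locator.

Add 180° to longitude and 90° to latitude: 72.86, 91.17.
Field (20°×10°, letters A–R): 72.86/20 → 3 → D, 91.17/10 → 9 → J; chars DJ.
Square (2°×1°, digits 0–9): 12.86/2 → 6, 1.17/1 → 1; chars 61.

DJ61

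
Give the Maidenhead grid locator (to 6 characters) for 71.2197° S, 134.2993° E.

PB78ds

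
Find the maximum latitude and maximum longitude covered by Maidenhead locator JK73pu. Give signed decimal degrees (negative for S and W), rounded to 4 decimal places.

Field J=9, K=10: +9·20° lon, +10·10° lat → SW at lon 0°, lat 10°.
Square 7, 3: +7·2° lon, +3·1° lat → SW at lon 14°, lat 13°.
Subsquare p=15, u=20: +15·0.0833333° lon, +20·0.0416667° lat → SW at lon 15.25°, lat 13.8333°.
Cell spans 0.0833333° lon × 0.0416667° lat. NE corner is SW corner plus one full cell.
latitude 13.8750, longitude 15.3333.

13.8750, 15.3333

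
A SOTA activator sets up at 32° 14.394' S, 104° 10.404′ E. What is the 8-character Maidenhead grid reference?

Offset from 180°W / 90°S: lon 284.17340°, lat 57.76010°.
Field: 284.17340/20 → 14 → O, 57.76010/10 → 5 → F; chars OF.
Square: 4.17340/2 → 2, 7.76010/1 → 7; chars 27.
Subsquare: 0.17340/0.0833333 → 2 → c, 0.76010/0.0416667 → 18 → s; chars cs.
Extended square: 0.00673/0.00833333 → 0, 0.01010/0.00416667 → 2; chars 02.

OF27cs02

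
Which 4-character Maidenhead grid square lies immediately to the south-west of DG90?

DF89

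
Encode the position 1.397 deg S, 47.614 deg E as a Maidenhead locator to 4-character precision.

Add 180° to longitude and 90° to latitude: 227.61, 88.60.
Field: 227.61/20 → 11 → L, 88.60/10 → 8 → I; chars LI.
Square: 7.61/2 → 3, 8.60/1 → 8; chars 38.

LI38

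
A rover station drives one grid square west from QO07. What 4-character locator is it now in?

Longitude square 0; −1 → -1, wraps to 9, carry into field.
Longitude field Q = 16; −1 → 15 = P.
The latitude characters are unchanged.

PO97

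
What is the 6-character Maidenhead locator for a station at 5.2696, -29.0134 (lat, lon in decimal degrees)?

Add 180° to longitude and 90° to latitude: 150.9866, 95.2696.
Field (20°×10°, letters A–R): lon ⌊150.9866/20⌋ = 7 → H; lat ⌊95.2696/10⌋ = 9 → J.
Square (2°×1°, digits 0–9): lon ⌊10.9866/2⌋ = 5; lat ⌊5.2696/1⌋ = 5.
Subsquare (5′×2.5′, letters a–x): lon ⌊0.9866/0.0833333⌋ = 11 → l; lat ⌊0.2696/0.0416667⌋ = 6 → g.

HJ55lg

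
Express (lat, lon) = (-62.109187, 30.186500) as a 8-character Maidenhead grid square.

KC57cv23

Add 180° to longitude and 90° to latitude: 210.18650, 27.89081.
Field (20°×10°, letters A–R): 210.18650/20 → 10 → K, 27.89081/10 → 2 → C; chars KC.
Square (2°×1°, digits 0–9): 10.18650/2 → 5, 7.89081/1 → 7; chars 57.
Subsquare (5′×2.5′, letters a–x): 0.18650/0.0833333 → 2 → c, 0.89081/0.0416667 → 21 → v; chars cv.
Extended square (30″×15″, digits 0–9): 0.01983/0.00833333 → 2, 0.01581/0.00416667 → 3; chars 23.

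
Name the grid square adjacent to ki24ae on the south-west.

Longitude subsquare a = 0; −1 → -1, wraps to 23 = x, carry into square.
Longitude square 2; −1 → 1.
Latitude subsquare e = 4; −1 → 3 = d.

KI14xd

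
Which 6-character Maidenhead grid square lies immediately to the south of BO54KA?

BO53kx

Latitude subsquare a = 0; −1 → -1, wraps to 23 = x, carry into square.
Latitude square 4; −1 → 3.
The longitude characters are unchanged.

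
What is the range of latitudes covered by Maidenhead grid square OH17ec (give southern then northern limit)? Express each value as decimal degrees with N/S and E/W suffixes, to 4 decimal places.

12.9167° S, 12.8750° S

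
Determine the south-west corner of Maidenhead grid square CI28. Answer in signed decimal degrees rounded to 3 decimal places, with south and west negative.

-2.000, -136.000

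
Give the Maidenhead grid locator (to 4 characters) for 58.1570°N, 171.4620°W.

AO48

Shift to the Maidenhead origin (180°W, 90°S): lon 8.54, lat 148.16.
Field: lon ⌊8.54/20⌋ = 0 → A; lat ⌊148.16/10⌋ = 14 → O.
Square: lon ⌊8.54/2⌋ = 4; lat ⌊8.16/1⌋ = 8.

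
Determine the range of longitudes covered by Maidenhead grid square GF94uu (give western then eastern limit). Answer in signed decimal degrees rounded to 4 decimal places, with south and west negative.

-40.3333, -40.2500

Field G=6, F=5: +6·20° lon, +5·10° lat → SW at lon -60°, lat -40°.
Square 9, 4: +9·2° lon, +4·1° lat → SW at lon -42°, lat -36°.
Subsquare u=20, u=20: +20·0.0833333° lon, +20·0.0416667° lat → SW at lon -40.3333°, lat -35.1667°.
Cell spans 0.0833333° lon × 0.0416667° lat.
west -40.3333, east -40.2500.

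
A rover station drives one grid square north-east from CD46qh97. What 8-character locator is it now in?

CD46rh08

Longitude extended square 9; +1 → 10, wraps to 0, carry into subsquare.
Longitude subsquare q = 16; +1 → 17 = r.
Latitude extended square 7; +1 → 8.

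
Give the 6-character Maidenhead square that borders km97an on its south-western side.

KM87xm

Longitude subsquare a = 0; −1 → -1, wraps to 23 = x, carry into square.
Longitude square 9; −1 → 8.
Latitude subsquare n = 13; −1 → 12 = m.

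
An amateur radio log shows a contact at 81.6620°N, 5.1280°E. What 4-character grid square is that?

JR21

Add 180° to longitude and 90° to latitude: 185.13, 171.66.
Field (20°×10°, letters A–R): lon ⌊185.13/20⌋ = 9 → J; lat ⌊171.66/10⌋ = 17 → R.
Square (2°×1°, digits 0–9): lon ⌊5.13/2⌋ = 2; lat ⌊1.66/1⌋ = 1.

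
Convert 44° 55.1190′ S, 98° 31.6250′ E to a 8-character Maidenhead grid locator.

NE95gb39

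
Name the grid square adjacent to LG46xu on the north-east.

LG56av

Longitude subsquare x = 23; +1 → 24, wraps to 0 = a, carry into square.
Longitude square 4; +1 → 5.
Latitude subsquare u = 20; +1 → 21 = v.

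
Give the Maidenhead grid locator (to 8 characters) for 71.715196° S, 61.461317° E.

Offset from 180°W / 90°S: lon 241.46132°, lat 18.28480°.
Field (20°×10°, letters A–R): 241.46132/20 → 12 → M, 18.28480/10 → 1 → B; chars MB.
Square (2°×1°, digits 0–9): 1.46132/2 → 0, 8.28480/1 → 8; chars 08.
Subsquare (5′×2.5′, letters a–x): 1.46132/0.0833333 → 17 → r, 0.28480/0.0416667 → 6 → g; chars rg.
Extended square (30″×15″, digits 0–9): 0.04465/0.00833333 → 5, 0.03480/0.00416667 → 8; chars 58.

MB08rg58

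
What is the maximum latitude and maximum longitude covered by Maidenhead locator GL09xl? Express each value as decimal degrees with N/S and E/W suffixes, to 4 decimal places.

29.5000° N, 58.0000° W

Field G=6, L=11: +6·20° lon, +11·10° lat → SW at lon -60°, lat 20°.
Square 0, 9: +0·2° lon, +9·1° lat → SW at lon -60°, lat 29°.
Subsquare x=23, l=11: +23·0.0833333° lon, +11·0.0416667° lat → SW at lon -58.0833°, lat 29.4583°.
Cell spans 0.0833333° lon × 0.0416667° lat. NE corner is SW corner plus one full cell.
latitude 29.5000° N, longitude 58.0000° W.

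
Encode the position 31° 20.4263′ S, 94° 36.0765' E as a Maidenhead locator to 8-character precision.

NF78hp28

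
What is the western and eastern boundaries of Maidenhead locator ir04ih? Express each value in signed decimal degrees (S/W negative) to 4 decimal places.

-19.3333, -19.2500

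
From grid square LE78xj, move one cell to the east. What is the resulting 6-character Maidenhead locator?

LE88aj

Longitude subsquare x = 23; +1 → 24, wraps to 0 = a, carry into square.
Longitude square 7; +1 → 8.
The latitude characters are unchanged.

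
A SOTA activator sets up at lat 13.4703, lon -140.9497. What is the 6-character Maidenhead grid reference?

Offset from 180°W / 90°S: lon 39.0503°, lat 103.4703°.
Field (20°×10°, letters A–R): lon ⌊39.0503/20⌋ = 1 → B; lat ⌊103.4703/10⌋ = 10 → K.
Square (2°×1°, digits 0–9): lon ⌊19.0503/2⌋ = 9; lat ⌊3.4703/1⌋ = 3.
Subsquare (5′×2.5′, letters a–x): lon ⌊1.0503/0.0833333⌋ = 12 → m; lat ⌊0.4703/0.0416667⌋ = 11 → l.

BK93ml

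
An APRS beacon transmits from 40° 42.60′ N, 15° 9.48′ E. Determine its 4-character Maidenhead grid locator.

JN70

Offset from 180°W / 90°S: lon 195.16°, lat 130.71°.
Field: 195.16/20 → 9 → J, 130.71/10 → 13 → N; chars JN.
Square: 15.16/2 → 7, 0.71/1 → 0; chars 70.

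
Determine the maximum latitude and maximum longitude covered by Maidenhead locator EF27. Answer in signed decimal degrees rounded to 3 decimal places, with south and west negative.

-32.000, -94.000

Field E=4, F=5: +4·20° lon, +5·10° lat → SW at lon -100°, lat -40°.
Square 2, 7: +2·2° lon, +7·1° lat → SW at lon -96°, lat -33°.
Cell spans 2° lon × 1° lat. NE corner is SW corner plus one full cell.
latitude -32.000, longitude -94.000.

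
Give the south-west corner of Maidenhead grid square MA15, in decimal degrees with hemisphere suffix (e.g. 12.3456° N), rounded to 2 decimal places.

85.00° S, 62.00° E

Field M=12, A=0: +12·20° lon, +0·10° lat → SW at lon 60°, lat -90°.
Square 1, 5: +1·2° lon, +5·1° lat → SW at lon 62°, lat -85°.
latitude 85.00° S, longitude 62.00° E.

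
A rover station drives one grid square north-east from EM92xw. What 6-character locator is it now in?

Longitude subsquare x = 23; +1 → 24, wraps to 0 = a, carry into square.
Longitude square 9; +1 → 10, wraps to 0, carry into field.
Longitude field E = 4; +1 → 5 = F.
Latitude subsquare w = 22; +1 → 23 = x.

FM02ax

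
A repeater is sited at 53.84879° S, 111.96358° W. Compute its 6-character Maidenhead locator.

Shift to the Maidenhead origin (180°W, 90°S): lon 68.0364, lat 36.1512.
Field: lon ⌊68.0364/20⌋ = 3 → D; lat ⌊36.1512/10⌋ = 3 → D.
Square: lon ⌊8.0364/2⌋ = 4; lat ⌊6.1512/1⌋ = 6.
Subsquare: lon ⌊0.0364/0.0833333⌋ = 0 → a; lat ⌊0.1512/0.0416667⌋ = 3 → d.

DD46ad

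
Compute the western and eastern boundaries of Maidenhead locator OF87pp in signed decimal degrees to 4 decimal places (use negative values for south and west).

117.2500, 117.3333

Field O=14, F=5: +14·20° lon, +5·10° lat → SW at lon 100°, lat -40°.
Square 8, 7: +8·2° lon, +7·1° lat → SW at lon 116°, lat -33°.
Subsquare p=15, p=15: +15·0.0833333° lon, +15·0.0416667° lat → SW at lon 117.25°, lat -32.375°.
Cell spans 0.0833333° lon × 0.0416667° lat.
west 117.2500, east 117.3333.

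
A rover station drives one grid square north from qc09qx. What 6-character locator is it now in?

QD00qa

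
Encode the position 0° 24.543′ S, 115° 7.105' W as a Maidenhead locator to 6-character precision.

DI29ko

Add 180° to longitude and 90° to latitude: 64.8816, 89.5910.
Field: 64.8816/20 → 3 → D, 89.5910/10 → 8 → I; chars DI.
Square: 4.8816/2 → 2, 9.5910/1 → 9; chars 29.
Subsquare: 0.8816/0.0833333 → 10 → k, 0.5910/0.0416667 → 14 → o; chars ko.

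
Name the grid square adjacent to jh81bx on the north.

JH82ba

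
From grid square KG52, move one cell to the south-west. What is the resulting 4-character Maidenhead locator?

KG41

Longitude square 5; −1 → 4.
Latitude square 2; −1 → 1.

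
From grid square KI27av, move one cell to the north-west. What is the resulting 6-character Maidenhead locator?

Longitude subsquare a = 0; −1 → -1, wraps to 23 = x, carry into square.
Longitude square 2; −1 → 1.
Latitude subsquare v = 21; +1 → 22 = w.

KI17xw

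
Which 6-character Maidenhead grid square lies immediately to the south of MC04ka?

MC03kx

Latitude subsquare a = 0; −1 → -1, wraps to 23 = x, carry into square.
Latitude square 4; −1 → 3.
The longitude characters are unchanged.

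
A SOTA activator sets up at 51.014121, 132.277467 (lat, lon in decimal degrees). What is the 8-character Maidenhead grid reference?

PO61da33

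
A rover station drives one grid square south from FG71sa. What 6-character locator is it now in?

Latitude subsquare a = 0; −1 → -1, wraps to 23 = x, carry into square.
Latitude square 1; −1 → 0.
The longitude characters are unchanged.

FG70sx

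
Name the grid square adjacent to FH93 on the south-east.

Longitude square 9; +1 → 10, wraps to 0, carry into field.
Longitude field F = 5; +1 → 6 = G.
Latitude square 3; −1 → 2.

GH02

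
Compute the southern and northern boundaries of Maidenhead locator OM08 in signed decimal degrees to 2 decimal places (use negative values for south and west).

Field O=14, M=12: +14·20° lon, +12·10° lat → SW at lon 100°, lat 30°.
Square 0, 8: +0·2° lon, +8·1° lat → SW at lon 100°, lat 38°.
Cell spans 2° lon × 1° lat.
south 38.00, north 39.00.

38.00, 39.00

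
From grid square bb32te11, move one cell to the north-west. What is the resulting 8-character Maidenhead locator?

BB32te02

Longitude extended square 1; −1 → 0.
Latitude extended square 1; +1 → 2.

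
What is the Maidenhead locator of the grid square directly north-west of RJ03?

QJ94

Longitude square 0; −1 → -1, wraps to 9, carry into field.
Longitude field R = 17; −1 → 16 = Q.
Latitude square 3; +1 → 4.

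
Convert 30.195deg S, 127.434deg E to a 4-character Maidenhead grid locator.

PF39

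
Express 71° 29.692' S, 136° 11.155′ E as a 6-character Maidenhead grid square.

PB88cm

Shift to the Maidenhead origin (180°W, 90°S): lon 316.1859, lat 18.5051.
Field: lon ⌊316.1859/20⌋ = 15 → P; lat ⌊18.5051/10⌋ = 1 → B.
Square: lon ⌊16.1859/2⌋ = 8; lat ⌊8.5051/1⌋ = 8.
Subsquare: lon ⌊0.1859/0.0833333⌋ = 2 → c; lat ⌊0.5051/0.0416667⌋ = 12 → m.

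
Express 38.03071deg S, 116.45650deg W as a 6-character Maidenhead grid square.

Shift to the Maidenhead origin (180°W, 90°S): lon 63.5435, lat 51.9693.
Field: lon ⌊63.5435/20⌋ = 3 → D; lat ⌊51.9693/10⌋ = 5 → F.
Square: lon ⌊3.5435/2⌋ = 1; lat ⌊1.9693/1⌋ = 1.
Subsquare: lon ⌊1.5435/0.0833333⌋ = 18 → s; lat ⌊0.9693/0.0416667⌋ = 23 → x.

DF11sx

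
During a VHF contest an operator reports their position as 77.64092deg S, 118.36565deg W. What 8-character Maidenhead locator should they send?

DB02ti66

Add 180° to longitude and 90° to latitude: 61.63435, 12.35908.
Field (20°×10°, letters A–R): 61.63435/20 → 3 → D, 12.35908/10 → 1 → B; chars DB.
Square (2°×1°, digits 0–9): 1.63435/2 → 0, 2.35908/1 → 2; chars 02.
Subsquare (5′×2.5′, letters a–x): 1.63435/0.0833333 → 19 → t, 0.35908/0.0416667 → 8 → i; chars ti.
Extended square (30″×15″, digits 0–9): 0.05102/0.00833333 → 6, 0.02575/0.00416667 → 6; chars 66.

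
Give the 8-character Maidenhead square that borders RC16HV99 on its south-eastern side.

RC16iv08

Longitude extended square 9; +1 → 10, wraps to 0, carry into subsquare.
Longitude subsquare h = 7; +1 → 8 = i.
Latitude extended square 9; −1 → 8.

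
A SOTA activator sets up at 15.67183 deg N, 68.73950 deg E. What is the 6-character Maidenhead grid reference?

MK45iq

Offset from 180°W / 90°S: lon 248.7395°, lat 105.6718°.
Field (20°×10°, letters A–R): lon ⌊248.7395/20⌋ = 12 → M; lat ⌊105.6718/10⌋ = 10 → K.
Square (2°×1°, digits 0–9): lon ⌊8.7395/2⌋ = 4; lat ⌊5.6718/1⌋ = 5.
Subsquare (5′×2.5′, letters a–x): lon ⌊0.7395/0.0833333⌋ = 8 → i; lat ⌊0.6718/0.0416667⌋ = 16 → q.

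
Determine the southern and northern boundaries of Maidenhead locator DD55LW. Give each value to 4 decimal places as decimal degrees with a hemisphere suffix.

Field D=3, D=3: +3·20° lon, +3·10° lat → SW at lon -120°, lat -60°.
Square 5, 5: +5·2° lon, +5·1° lat → SW at lon -110°, lat -55°.
Subsquare l=11, w=22: +11·0.0833333° lon, +22·0.0416667° lat → SW at lon -109.083°, lat -54.0833°.
Cell spans 0.0833333° lon × 0.0416667° lat.
south 54.0833° S, north 54.0417° S.

54.0833° S, 54.0417° S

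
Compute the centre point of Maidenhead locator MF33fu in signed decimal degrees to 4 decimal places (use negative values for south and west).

-36.1458, 66.4583

Field M=12, F=5: +12·20° lon, +5·10° lat → SW at lon 60°, lat -40°.
Square 3, 3: +3·2° lon, +3·1° lat → SW at lon 66°, lat -37°.
Subsquare f=5, u=20: +5·0.0833333° lon, +20·0.0416667° lat → SW at lon 66.4167°, lat -36.1667°.
Cell spans 0.0833333° lon × 0.0416667° lat. Centre is SW corner plus half of each.
latitude -36.1458, longitude 66.4583.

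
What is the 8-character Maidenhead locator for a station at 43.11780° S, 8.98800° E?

JE46lv81

Offset from 180°W / 90°S: lon 188.98800°, lat 46.88220°.
Field: lon ⌊188.98800/20⌋ = 9 → J; lat ⌊46.88220/10⌋ = 4 → E.
Square: lon ⌊8.98800/2⌋ = 4; lat ⌊6.88220/1⌋ = 6.
Subsquare: lon ⌊0.98800/0.0833333⌋ = 11 → l; lat ⌊0.88220/0.0416667⌋ = 21 → v.
Extended square: lon ⌊0.07133/0.00833333⌋ = 8; lat ⌊0.00720/0.00416667⌋ = 1.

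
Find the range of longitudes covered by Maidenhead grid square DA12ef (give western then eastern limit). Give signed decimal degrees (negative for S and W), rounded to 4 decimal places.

-117.6667, -117.5833

Field D=3, A=0: +3·20° lon, +0·10° lat → SW at lon -120°, lat -90°.
Square 1, 2: +1·2° lon, +2·1° lat → SW at lon -118°, lat -88°.
Subsquare e=4, f=5: +4·0.0833333° lon, +5·0.0416667° lat → SW at lon -117.667°, lat -87.7917°.
Cell spans 0.0833333° lon × 0.0416667° lat.
west -117.6667, east -117.5833.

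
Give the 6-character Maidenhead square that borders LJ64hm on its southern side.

Latitude subsquare m = 12; −1 → 11 = l.
The longitude characters are unchanged.

LJ64hl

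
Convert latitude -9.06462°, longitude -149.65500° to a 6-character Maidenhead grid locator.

BI50ew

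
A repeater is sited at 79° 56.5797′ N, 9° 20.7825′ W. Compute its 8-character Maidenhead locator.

IQ59hw86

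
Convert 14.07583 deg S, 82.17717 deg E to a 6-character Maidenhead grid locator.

Offset from 180°W / 90°S: lon 262.1772°, lat 75.9242°.
Field: lon ⌊262.1772/20⌋ = 13 → N; lat ⌊75.9242/10⌋ = 7 → H.
Square: lon ⌊2.1772/2⌋ = 1; lat ⌊5.9242/1⌋ = 5.
Subsquare: lon ⌊0.1772/0.0833333⌋ = 2 → c; lat ⌊0.9242/0.0416667⌋ = 22 → w.

NH15cw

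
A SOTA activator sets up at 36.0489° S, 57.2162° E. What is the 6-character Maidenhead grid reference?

Add 180° to longitude and 90° to latitude: 237.2162, 53.9511.
Field (20°×10°, letters A–R): 237.2162/20 → 11 → L, 53.9511/10 → 5 → F; chars LF.
Square (2°×1°, digits 0–9): 17.2162/2 → 8, 3.9511/1 → 3; chars 83.
Subsquare (5′×2.5′, letters a–x): 1.2162/0.0833333 → 14 → o, 0.9511/0.0416667 → 22 → w; chars ow.

LF83ow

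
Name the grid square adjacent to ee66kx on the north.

Latitude subsquare x = 23; +1 → 24, wraps to 0 = a, carry into square.
Latitude square 6; +1 → 7.
The longitude characters are unchanged.

EE67ka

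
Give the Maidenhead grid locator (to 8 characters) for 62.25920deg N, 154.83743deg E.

QP72kg02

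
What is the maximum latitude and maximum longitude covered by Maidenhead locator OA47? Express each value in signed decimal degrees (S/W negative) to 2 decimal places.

-82.00, 110.00

Field O=14, A=0: +14·20° lon, +0·10° lat → SW at lon 100°, lat -90°.
Square 4, 7: +4·2° lon, +7·1° lat → SW at lon 108°, lat -83°.
Cell spans 2° lon × 1° lat. NE corner is SW corner plus one full cell.
latitude -82.00, longitude 110.00.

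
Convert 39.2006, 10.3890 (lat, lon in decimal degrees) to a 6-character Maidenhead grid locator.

Add 180° to longitude and 90° to latitude: 190.3890, 129.2006.
Field (20°×10°, letters A–R): 190.3890/20 → 9 → J, 129.2006/10 → 12 → M; chars JM.
Square (2°×1°, digits 0–9): 10.3890/2 → 5, 9.2006/1 → 9; chars 59.
Subsquare (5′×2.5′, letters a–x): 0.3890/0.0833333 → 4 → e, 0.2006/0.0416667 → 4 → e; chars ee.

JM59ee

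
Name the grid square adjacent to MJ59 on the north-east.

MK60

Longitude square 5; +1 → 6.
Latitude square 9; +1 → 10, wraps to 0, carry into field.
Latitude field J = 9; +1 → 10 = K.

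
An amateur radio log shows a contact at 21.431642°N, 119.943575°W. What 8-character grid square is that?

DL01ak63

Add 180° to longitude and 90° to latitude: 60.05643, 111.43164.
Field: 60.05643/20 → 3 → D, 111.43164/10 → 11 → L; chars DL.
Square: 0.05643/2 → 0, 1.43164/1 → 1; chars 01.
Subsquare: 0.05643/0.0833333 → 0 → a, 0.43164/0.0416667 → 10 → k; chars ak.
Extended square: 0.05643/0.00833333 → 6, 0.01498/0.00416667 → 3; chars 63.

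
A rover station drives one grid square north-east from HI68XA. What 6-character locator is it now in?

HI78ab

Longitude subsquare x = 23; +1 → 24, wraps to 0 = a, carry into square.
Longitude square 6; +1 → 7.
Latitude subsquare a = 0; +1 → 1 = b.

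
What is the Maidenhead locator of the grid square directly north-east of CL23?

CL34

Longitude square 2; +1 → 3.
Latitude square 3; +1 → 4.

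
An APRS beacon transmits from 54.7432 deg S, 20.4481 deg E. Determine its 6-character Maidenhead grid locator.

Shift to the Maidenhead origin (180°W, 90°S): lon 200.4481, lat 35.2568.
Field: 200.4481/20 → 10 → K, 35.2568/10 → 3 → D; chars KD.
Square: 0.4481/2 → 0, 5.2568/1 → 5; chars 05.
Subsquare: 0.4481/0.0833333 → 5 → f, 0.2568/0.0416667 → 6 → g; chars fg.

KD05fg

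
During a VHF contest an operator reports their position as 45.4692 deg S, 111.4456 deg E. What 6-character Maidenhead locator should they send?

Shift to the Maidenhead origin (180°W, 90°S): lon 291.4456, lat 44.5308.
Field: 291.4456/20 → 14 → O, 44.5308/10 → 4 → E; chars OE.
Square: 11.4456/2 → 5, 4.5308/1 → 4; chars 54.
Subsquare: 1.4456/0.0833333 → 17 → r, 0.5308/0.0416667 → 12 → m; chars rm.

OE54rm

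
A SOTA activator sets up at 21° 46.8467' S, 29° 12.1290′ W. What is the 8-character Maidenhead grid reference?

HG58jf52

Offset from 180°W / 90°S: lon 150.79785°, lat 68.21922°.
Field: 150.79785/20 → 7 → H, 68.21922/10 → 6 → G; chars HG.
Square: 10.79785/2 → 5, 8.21922/1 → 8; chars 58.
Subsquare: 0.79785/0.0833333 → 9 → j, 0.21922/0.0416667 → 5 → f; chars jf.
Extended square: 0.04785/0.00833333 → 5, 0.01089/0.00416667 → 2; chars 52.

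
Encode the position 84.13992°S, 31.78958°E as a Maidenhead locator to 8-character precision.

KA55vu46

Offset from 180°W / 90°S: lon 211.78958°, lat 5.86008°.
Field (20°×10°, letters A–R): lon ⌊211.78958/20⌋ = 10 → K; lat ⌊5.86008/10⌋ = 0 → A.
Square (2°×1°, digits 0–9): lon ⌊11.78958/2⌋ = 5; lat ⌊5.86008/1⌋ = 5.
Subsquare (5′×2.5′, letters a–x): lon ⌊1.78958/0.0833333⌋ = 21 → v; lat ⌊0.86008/0.0416667⌋ = 20 → u.
Extended square (30″×15″, digits 0–9): lon ⌊0.03958/0.00833333⌋ = 4; lat ⌊0.02675/0.00416667⌋ = 6.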